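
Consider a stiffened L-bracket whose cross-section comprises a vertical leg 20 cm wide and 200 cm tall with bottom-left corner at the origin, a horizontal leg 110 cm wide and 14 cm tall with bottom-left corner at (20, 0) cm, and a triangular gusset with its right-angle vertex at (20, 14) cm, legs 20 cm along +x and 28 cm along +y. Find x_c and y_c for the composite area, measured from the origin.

x_c = 28.00 cm, y_c = 71.70 cm

vertical leg: A = 20 × 200 = 4000.00, centroid at (10.00, 100.00).
horizontal leg: A = 110 × 14 = 1540.00, centroid at (75.00, 7.00).
gusset: A = ½·20·28 = 280.00, centroid at (26.67, 23.33).
ΣA = 5820.00 cm², ΣAx_c = 162966.67 cm³, ΣAy_c = 417313.33 cm³.
x_c = 162966.67/5820.00 = 28.00 cm; y_c = 417313.33/5820.00 = 71.70 cm.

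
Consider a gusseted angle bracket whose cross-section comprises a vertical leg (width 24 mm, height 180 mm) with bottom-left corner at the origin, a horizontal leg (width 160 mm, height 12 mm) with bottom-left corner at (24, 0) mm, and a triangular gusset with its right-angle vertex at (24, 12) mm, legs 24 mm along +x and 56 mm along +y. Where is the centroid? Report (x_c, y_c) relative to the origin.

x_c = 39.50 mm, y_c = 60.90 mm

Part | A | x̄ᵢ | ȳᵢ | A·x̄ᵢ | A·ȳᵢ
vertical leg | 4320.00 | 12.00 | 90.00 | 51840.00 | 388800.00
horizontal leg | 1920.00 | 104.00 | 6.00 | 199680.00 | 11520.00
gusset | 672.00 | 32.00 | 30.67 | 21504.00 | 20608.00
Σ | 6912.00 |  |  | 273024.00 | 420928.00
x_c = 273024.00 / 6912.00 = 39.50 mm
y_c = 420928.00 / 6912.00 = 60.90 mm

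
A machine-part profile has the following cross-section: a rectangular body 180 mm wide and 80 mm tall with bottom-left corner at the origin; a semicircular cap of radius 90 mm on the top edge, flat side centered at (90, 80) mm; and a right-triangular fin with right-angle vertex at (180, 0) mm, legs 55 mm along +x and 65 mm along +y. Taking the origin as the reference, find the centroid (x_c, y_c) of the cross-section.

x_c = 96.70 mm, y_c = 73.28 mm

Part | A | x̄ᵢ | ȳᵢ | A·x̄ᵢ | A·ȳᵢ
rectangular body | 14400.00 | 90.00 | 40.00 | 1296000.00 | 576000.00
semicircular top | 12723.45 | 90.00 | 118.20 | 1145110.52 | 1503876.02
triangular fin | 1787.50 | 198.33 | 21.67 | 354520.83 | 38729.17
Σ | 28910.95 |  |  | 2795631.36 | 2118605.19
x_c = 2795631.36 / 28910.95 = 96.70 mm
y_c = 2118605.19 / 28910.95 = 73.28 mm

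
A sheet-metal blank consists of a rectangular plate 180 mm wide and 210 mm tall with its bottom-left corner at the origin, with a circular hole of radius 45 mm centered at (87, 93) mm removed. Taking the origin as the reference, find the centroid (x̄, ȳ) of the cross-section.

x̄ = 90.61 mm, ȳ = 107.43 mm

plate: A = 180 × 210 = 37800.00, centroid at (90.00, 105.00).
hole: A = −π·45² = -6361.73, centroid at (87.00, 93.00).
ΣA = 31438.27 mm², ΣAx̄ = 2848529.91 mm³, ΣAȳ = 3377359.56 mm³.
x̄ = 2848529.91/31438.27 = 90.61 mm; ȳ = 3377359.56/31438.27 = 107.43 mm.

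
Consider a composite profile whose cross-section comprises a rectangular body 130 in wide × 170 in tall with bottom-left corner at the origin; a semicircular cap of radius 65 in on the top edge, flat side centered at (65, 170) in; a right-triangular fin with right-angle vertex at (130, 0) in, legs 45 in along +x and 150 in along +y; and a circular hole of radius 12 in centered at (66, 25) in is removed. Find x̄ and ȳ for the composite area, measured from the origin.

x̄ = 73.51 in, ȳ = 105.73 in

rectangular body: A = 130 × 170 = 22100.00, centroid at (65.00, 85.00).
semicircular top: A = ½π·65² = 6636.61, centroid at (65.00, 197.59).
triangular fin: A = ½·45·150 = 3375.00, centroid at (145.00, 50.00).
hole: A = −π·12² = -452.39, centroid at (66.00, 25.00).
ΣA = 31659.23 in², ΣAx̄ = 2327397.24 in³, ΣAȳ = 3347248.06 in³.
x̄ = 2327397.24/31659.23 = 73.51 in; ȳ = 3347248.06/31659.23 = 105.73 in.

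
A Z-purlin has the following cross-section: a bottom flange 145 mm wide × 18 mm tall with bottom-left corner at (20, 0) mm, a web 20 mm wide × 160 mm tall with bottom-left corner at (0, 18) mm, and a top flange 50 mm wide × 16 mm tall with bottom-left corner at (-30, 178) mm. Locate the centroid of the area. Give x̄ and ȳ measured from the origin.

x̄ = 40.76 mm, ȳ = 73.51 mm

bottom flange: A = 145 × 18 = 2610.00, centroid at (92.50, 9.00).
web: A = 20 × 160 = 3200.00, centroid at (10.00, 98.00).
top flange: A = 50 × 16 = 800.00, centroid at (-5.00, 186.00).
ΣA = 6610.00 mm²
ΣAx̄ = (2610.00)(92.50) + (3200.00)(10.00) + (800.00)(-5.00) = 269425.00 mm³
ΣAȳ = (2610.00)(9.00) + (3200.00)(98.00) + (800.00)(186.00) = 485890.00 mm³
x̄ = 269425.00 / 6610.00 = 40.76 mm
ȳ = 485890.00 / 6610.00 = 73.51 mm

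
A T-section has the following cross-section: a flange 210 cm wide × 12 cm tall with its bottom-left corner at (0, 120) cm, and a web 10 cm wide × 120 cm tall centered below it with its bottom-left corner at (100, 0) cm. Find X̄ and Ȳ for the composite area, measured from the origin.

Part | A | x̄ᵢ | ȳᵢ | A·x̄ᵢ | A·ȳᵢ
web | 1200.00 | 105.00 | 60.00 | 126000.00 | 72000.00
flange | 2520.00 | 105.00 | 126.00 | 264600.00 | 317520.00
Σ | 3720.00 |  |  | 390600.00 | 389520.00
X̄ = 390600.00 / 3720.00 = 105.00 cm
Ȳ = 389520.00 / 3720.00 = 104.71 cm

X̄ = 105.00 cm, Ȳ = 104.71 cm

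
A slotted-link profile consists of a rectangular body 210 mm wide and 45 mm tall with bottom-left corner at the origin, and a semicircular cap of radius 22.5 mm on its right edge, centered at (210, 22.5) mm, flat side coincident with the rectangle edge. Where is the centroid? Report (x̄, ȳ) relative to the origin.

x̄ = 113.89 mm, ȳ = 22.50 mm

rectangular body: A = 210 × 45 = 9450.00, centroid at (105.00, 22.50).
semicircular end: A = ½π·22.5² = 795.22, centroid at (219.55, 22.50).
ΣA = 10245.22 mm², ΣAx̄ = 1166839.03 mm³, ΣAȳ = 230517.35 mm³.
x̄ = 1166839.03/10245.22 = 113.89 mm; ȳ = 230517.35/10245.22 = 22.50 mm.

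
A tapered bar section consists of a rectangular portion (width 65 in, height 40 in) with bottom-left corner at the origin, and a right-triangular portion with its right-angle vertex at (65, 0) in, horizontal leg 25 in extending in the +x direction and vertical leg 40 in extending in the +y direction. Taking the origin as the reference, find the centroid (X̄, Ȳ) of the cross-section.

rectangular portion: A = 65 × 40 = 2600.00, centroid at (32.50, 20.00).
triangular portion: A = ½·25·40 = 500.00, centroid at (73.33, 13.33).
ΣA = 3100.00 in², ΣAX̄ = 121166.67 in³, ΣAȲ = 58666.67 in³.
X̄ = 121166.67/3100.00 = 39.09 in; Ȳ = 58666.67/3100.00 = 18.92 in.

X̄ = 39.09 in, Ȳ = 18.92 in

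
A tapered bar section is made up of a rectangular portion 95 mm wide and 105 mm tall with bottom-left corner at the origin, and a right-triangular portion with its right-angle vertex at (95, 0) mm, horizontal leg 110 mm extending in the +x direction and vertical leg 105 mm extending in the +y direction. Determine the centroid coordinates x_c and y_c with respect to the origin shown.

x_c = 78.36 mm, y_c = 46.08 mm

rectangular portion: A = 95 × 105 = 9975.00, centroid at (47.50, 52.50).
triangular portion: A = ½·110·105 = 5775.00, centroid at (131.67, 35.00).
ΣA = 15750.00 mm², ΣAx_c = 1234187.50 mm³, ΣAy_c = 725812.50 mm³.
x_c = 1234187.50/15750.00 = 78.36 mm; y_c = 725812.50/15750.00 = 46.08 mm.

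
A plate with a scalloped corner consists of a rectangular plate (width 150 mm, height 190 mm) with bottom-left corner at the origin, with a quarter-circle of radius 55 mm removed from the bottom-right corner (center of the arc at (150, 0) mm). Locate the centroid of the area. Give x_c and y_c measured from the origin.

x_c = 70.30 mm, y_c = 101.52 mm

plate: A = 150 × 190 = 28500.00, centroid at (75.00, 95.00).
removed quarter-circle: A = −¼π·55² = -2375.83, centroid at (126.66, 23.34).
ΣA = 26124.17 mm², ΣAx_c = 1836583.92 mm³, ΣAy_c = 2652041.67 mm³.
x_c = 1836583.92/26124.17 = 70.30 mm; y_c = 2652041.67/26124.17 = 101.52 mm.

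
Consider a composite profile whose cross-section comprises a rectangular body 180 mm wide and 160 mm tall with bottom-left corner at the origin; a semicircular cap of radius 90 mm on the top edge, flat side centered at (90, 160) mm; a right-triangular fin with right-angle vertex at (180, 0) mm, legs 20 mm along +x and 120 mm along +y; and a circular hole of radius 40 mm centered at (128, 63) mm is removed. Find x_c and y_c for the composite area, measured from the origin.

x_c = 88.01 mm, y_c = 120.89 mm

Part | A | x̄ᵢ | ȳᵢ | A·x̄ᵢ | A·ȳᵢ
rectangular body | 28800.00 | 90.00 | 80.00 | 2592000.00 | 2304000.00
semicircular top | 12723.45 | 90.00 | 198.20 | 1145110.52 | 2521752.04
triangular fin | 1200.00 | 186.67 | 40.00 | 224000.00 | 48000.00
hole | -5026.55 | 128.00 | 63.00 | -643398.18 | -316672.54
Σ | 37696.90 |  |  | 3317712.35 | 4557079.50
x_c = 3317712.35 / 37696.90 = 88.01 mm
y_c = 4557079.50 / 37696.90 = 120.89 mm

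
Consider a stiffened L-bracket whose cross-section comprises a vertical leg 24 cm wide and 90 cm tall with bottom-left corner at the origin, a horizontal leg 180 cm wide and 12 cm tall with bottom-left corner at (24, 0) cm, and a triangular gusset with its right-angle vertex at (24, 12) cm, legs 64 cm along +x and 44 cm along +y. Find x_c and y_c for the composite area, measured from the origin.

vertical leg: A = 24 × 90 = 2160.00, centroid at (12.00, 45.00).
horizontal leg: A = 180 × 12 = 2160.00, centroid at (114.00, 6.00).
gusset: A = ½·64·44 = 1408.00, centroid at (45.33, 26.67).
ΣA = 5728.00 cm², ΣAx_c = 335989.33 cm³, ΣAy_c = 147706.67 cm³.
x_c = 335989.33/5728.00 = 58.66 cm; y_c = 147706.67/5728.00 = 25.79 cm.

x_c = 58.66 cm, y_c = 25.79 cm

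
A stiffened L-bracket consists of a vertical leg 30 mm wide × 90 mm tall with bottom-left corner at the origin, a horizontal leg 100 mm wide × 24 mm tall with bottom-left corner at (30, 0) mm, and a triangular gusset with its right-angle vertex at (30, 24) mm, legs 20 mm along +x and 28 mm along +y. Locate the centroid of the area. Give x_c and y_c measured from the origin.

x_c = 45.12 mm, y_c = 29.67 mm

Part | A | x̄ᵢ | ȳᵢ | A·x̄ᵢ | A·ȳᵢ
vertical leg | 2700.00 | 15.00 | 45.00 | 40500.00 | 121500.00
horizontal leg | 2400.00 | 80.00 | 12.00 | 192000.00 | 28800.00
gusset | 280.00 | 36.67 | 33.33 | 10266.67 | 9333.33
Σ | 5380.00 |  |  | 242766.67 | 159633.33
x_c = 242766.67 / 5380.00 = 45.12 mm
y_c = 159633.33 / 5380.00 = 29.67 mm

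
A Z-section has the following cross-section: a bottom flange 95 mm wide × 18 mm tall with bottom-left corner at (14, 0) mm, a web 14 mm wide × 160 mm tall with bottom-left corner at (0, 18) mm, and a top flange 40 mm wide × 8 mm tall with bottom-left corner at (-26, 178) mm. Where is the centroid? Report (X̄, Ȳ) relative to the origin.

X̄ = 27.85 mm, Ȳ = 68.65 mm

bottom flange: A = 95 × 18 = 1710.00, centroid at (61.50, 9.00).
web: A = 14 × 160 = 2240.00, centroid at (7.00, 98.00).
top flange: A = 40 × 8 = 320.00, centroid at (-6.00, 182.00).
ΣA = 4270.00 mm², ΣAX̄ = 118925.00 mm³, ΣAȲ = 293150.00 mm³.
X̄ = 118925.00/4270.00 = 27.85 mm; Ȳ = 293150.00/4270.00 = 68.65 mm.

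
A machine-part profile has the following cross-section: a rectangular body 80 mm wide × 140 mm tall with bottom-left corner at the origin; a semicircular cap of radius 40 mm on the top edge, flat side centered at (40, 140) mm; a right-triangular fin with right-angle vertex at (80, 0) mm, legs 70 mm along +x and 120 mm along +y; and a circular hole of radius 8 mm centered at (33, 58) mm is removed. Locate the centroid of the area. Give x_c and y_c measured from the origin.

x_c = 55.10 mm, y_c = 75.36 mm

Part | A | x̄ᵢ | ȳᵢ | A·x̄ᵢ | A·ȳᵢ
rectangular body | 11200.00 | 40.00 | 70.00 | 448000.00 | 784000.00
semicircular top | 2513.27 | 40.00 | 156.98 | 100530.96 | 394525.04
triangular fin | 4200.00 | 103.33 | 40.00 | 434000.00 | 168000.00
hole | -201.06 | 33.00 | 58.00 | -6635.04 | -11661.59
Σ | 17712.21 |  |  | 975895.92 | 1334863.45
x_c = 975895.92 / 17712.21 = 55.10 mm
y_c = 1334863.45 / 17712.21 = 75.36 mm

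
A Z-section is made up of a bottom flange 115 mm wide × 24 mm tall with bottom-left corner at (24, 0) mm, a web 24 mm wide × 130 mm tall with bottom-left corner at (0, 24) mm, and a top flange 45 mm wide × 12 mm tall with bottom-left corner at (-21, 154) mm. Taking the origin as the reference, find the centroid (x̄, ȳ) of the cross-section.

Part | A | x̄ᵢ | ȳᵢ | A·x̄ᵢ | A·ȳᵢ
bottom flange | 2760.00 | 81.50 | 12.00 | 224940.00 | 33120.00
web | 3120.00 | 12.00 | 89.00 | 37440.00 | 277680.00
top flange | 540.00 | 1.50 | 160.00 | 810.00 | 86400.00
Σ | 6420.00 |  |  | 263190.00 | 397200.00
x̄ = 263190.00 / 6420.00 = 41.00 mm
ȳ = 397200.00 / 6420.00 = 61.87 mm

x̄ = 41.00 mm, ȳ = 61.87 mm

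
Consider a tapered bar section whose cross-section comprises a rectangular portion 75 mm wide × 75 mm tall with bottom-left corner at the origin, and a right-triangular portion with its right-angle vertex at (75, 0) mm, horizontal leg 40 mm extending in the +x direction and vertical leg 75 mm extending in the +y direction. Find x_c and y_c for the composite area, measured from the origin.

rectangular portion: A = 75 × 75 = 5625.00, centroid at (37.50, 37.50).
triangular portion: A = ½·40·75 = 1500.00, centroid at (88.33, 25.00).
ΣA = 7125.00 mm²
ΣAx_c = (5625.00)(37.50) + (1500.00)(88.33) = 343437.50 mm³
ΣAy_c = (5625.00)(37.50) + (1500.00)(25.00) = 248437.50 mm³
x_c = 343437.50 / 7125.00 = 48.20 mm
y_c = 248437.50 / 7125.00 = 34.87 mm

x_c = 48.20 mm, y_c = 34.87 mm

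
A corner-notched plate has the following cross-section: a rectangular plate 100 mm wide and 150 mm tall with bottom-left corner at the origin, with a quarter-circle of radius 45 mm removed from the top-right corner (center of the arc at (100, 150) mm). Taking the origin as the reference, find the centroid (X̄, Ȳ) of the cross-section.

plate: A = 100 × 150 = 15000.00, centroid at (50.00, 75.00).
removed quarter-circle: A = −¼π·45² = -1590.43, centroid at (80.90, 130.90).
ΣA = 13409.57 mm²
ΣAX̄ = (15000.00)(50.00) + (-1590.43)(80.90) = 621331.87 mm³
ΣAȲ = (15000.00)(75.00) + (-1590.43)(130.90) = 916810.31 mm³
X̄ = 621331.87 / 13409.57 = 46.33 mm
Ȳ = 916810.31 / 13409.57 = 68.37 mm

X̄ = 46.33 mm, Ȳ = 68.37 mm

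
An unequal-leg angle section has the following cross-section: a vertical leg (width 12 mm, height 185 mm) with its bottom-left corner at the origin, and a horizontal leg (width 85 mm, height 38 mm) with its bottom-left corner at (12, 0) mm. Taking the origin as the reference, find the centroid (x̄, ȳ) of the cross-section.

x̄ = 34.74 mm, ȳ = 48.94 mm

vertical leg: A = 12 × 185 = 2220.00, centroid at (6.00, 92.50).
horizontal leg: A = 85 × 38 = 3230.00, centroid at (54.50, 19.00).
ΣA = 5450.00 mm², ΣAx̄ = 189355.00 mm³, ΣAȳ = 266720.00 mm³.
x̄ = 189355.00/5450.00 = 34.74 mm; ȳ = 266720.00/5450.00 = 48.94 mm.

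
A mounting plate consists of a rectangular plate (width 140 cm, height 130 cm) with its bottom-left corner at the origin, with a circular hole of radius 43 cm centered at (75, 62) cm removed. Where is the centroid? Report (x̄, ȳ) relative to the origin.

x̄ = 67.66 cm, ȳ = 66.41 cm

Part | A | x̄ᵢ | ȳᵢ | A·x̄ᵢ | A·ȳᵢ
plate | 18200.00 | 70.00 | 65.00 | 1274000.00 | 1183000.00
hole | -5808.80 | 75.00 | 62.00 | -435660.36 | -360145.90
Σ | 12391.20 |  |  | 838339.64 | 822854.10
x̄ = 838339.64 / 12391.20 = 67.66 cm
ȳ = 822854.10 / 12391.20 = 66.41 cm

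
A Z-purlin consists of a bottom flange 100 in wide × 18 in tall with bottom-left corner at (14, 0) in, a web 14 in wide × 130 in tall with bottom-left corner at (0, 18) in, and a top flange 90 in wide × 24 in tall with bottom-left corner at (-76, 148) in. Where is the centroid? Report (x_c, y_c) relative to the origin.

x_c = 10.55 in, y_c = 88.73 in

Part | A | x̄ᵢ | ȳᵢ | A·x̄ᵢ | A·ȳᵢ
bottom flange | 1800.00 | 64.00 | 9.00 | 115200.00 | 16200.00
web | 1820.00 | 7.00 | 83.00 | 12740.00 | 151060.00
top flange | 2160.00 | -31.00 | 160.00 | -66960.00 | 345600.00
Σ | 5780.00 |  |  | 60980.00 | 512860.00
x_c = 60980.00 / 5780.00 = 10.55 in
y_c = 512860.00 / 5780.00 = 88.73 in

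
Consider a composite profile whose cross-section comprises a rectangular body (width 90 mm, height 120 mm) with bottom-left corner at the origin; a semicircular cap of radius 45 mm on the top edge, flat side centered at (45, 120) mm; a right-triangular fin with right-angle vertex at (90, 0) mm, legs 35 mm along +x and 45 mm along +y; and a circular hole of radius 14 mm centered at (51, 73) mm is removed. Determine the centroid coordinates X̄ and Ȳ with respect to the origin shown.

rectangular body: A = 90 × 120 = 10800.00, centroid at (45.00, 60.00).
semicircular top: A = ½π·45² = 3180.86, centroid at (45.00, 139.10).
triangular fin: A = ½·35·45 = 787.50, centroid at (101.67, 15.00).
hole: A = −π·14² = -615.75, centroid at (51.00, 73.00).
ΣA = 14152.61 mm², ΣAX̄ = 677797.96 mm³, ΣAȲ = 1057316.10 mm³.
X̄ = 677797.96/14152.61 = 47.89 mm; Ȳ = 1057316.10/14152.61 = 74.71 mm.

X̄ = 47.89 mm, Ȳ = 74.71 mm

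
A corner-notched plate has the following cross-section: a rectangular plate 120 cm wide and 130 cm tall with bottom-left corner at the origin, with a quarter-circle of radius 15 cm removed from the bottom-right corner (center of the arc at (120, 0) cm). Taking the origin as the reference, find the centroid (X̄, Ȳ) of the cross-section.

X̄ = 59.39 cm, Ȳ = 65.67 cm

Part | A | x̄ᵢ | ȳᵢ | A·x̄ᵢ | A·ȳᵢ
plate | 15600.00 | 60.00 | 65.00 | 936000.00 | 1014000.00
removed quarter-circle | -176.71 | 113.63 | 6.37 | -20080.75 | -1125.00
Σ | 15423.29 |  |  | 915919.25 | 1012875.00
X̄ = 915919.25 / 15423.29 = 59.39 cm
Ȳ = 1012875.00 / 15423.29 = 65.67 cm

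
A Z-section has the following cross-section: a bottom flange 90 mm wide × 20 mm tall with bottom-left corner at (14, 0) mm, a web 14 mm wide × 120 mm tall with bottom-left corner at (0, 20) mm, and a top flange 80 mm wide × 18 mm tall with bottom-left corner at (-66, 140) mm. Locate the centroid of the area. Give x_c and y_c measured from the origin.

x_c = 16.37 mm, y_c = 74.59 mm

Part | A | x̄ᵢ | ȳᵢ | A·x̄ᵢ | A·ȳᵢ
bottom flange | 1800.00 | 59.00 | 10.00 | 106200.00 | 18000.00
web | 1680.00 | 7.00 | 80.00 | 11760.00 | 134400.00
top flange | 1440.00 | -26.00 | 149.00 | -37440.00 | 214560.00
Σ | 4920.00 |  |  | 80520.00 | 366960.00
x_c = 80520.00 / 4920.00 = 16.37 mm
y_c = 366960.00 / 4920.00 = 74.59 mm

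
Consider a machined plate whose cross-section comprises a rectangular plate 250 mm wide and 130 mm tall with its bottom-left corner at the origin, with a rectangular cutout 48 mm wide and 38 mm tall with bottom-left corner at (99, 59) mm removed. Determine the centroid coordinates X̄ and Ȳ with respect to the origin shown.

X̄ = 125.12 mm, Ȳ = 64.23 mm

Part | A | x̄ᵢ | ȳᵢ | A·x̄ᵢ | A·ȳᵢ
plate | 32500.00 | 125.00 | 65.00 | 4062500.00 | 2112500.00
hole | -1824.00 | 123.00 | 78.00 | -224352.00 | -142272.00
Σ | 30676.00 |  |  | 3838148.00 | 1970228.00
X̄ = 3838148.00 / 30676.00 = 125.12 mm
Ȳ = 1970228.00 / 30676.00 = 64.23 mm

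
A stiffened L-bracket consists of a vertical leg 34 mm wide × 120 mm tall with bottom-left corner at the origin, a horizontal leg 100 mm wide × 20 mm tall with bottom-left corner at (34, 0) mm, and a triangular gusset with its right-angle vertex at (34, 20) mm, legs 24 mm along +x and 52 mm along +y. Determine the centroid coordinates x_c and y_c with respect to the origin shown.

x_c = 39.32 mm, y_c = 42.97 mm

Part | A | x̄ᵢ | ȳᵢ | A·x̄ᵢ | A·ȳᵢ
vertical leg | 4080.00 | 17.00 | 60.00 | 69360.00 | 244800.00
horizontal leg | 2000.00 | 84.00 | 10.00 | 168000.00 | 20000.00
gusset | 624.00 | 42.00 | 37.33 | 26208.00 | 23296.00
Σ | 6704.00 |  |  | 263568.00 | 288096.00
x_c = 263568.00 / 6704.00 = 39.32 mm
y_c = 288096.00 / 6704.00 = 42.97 mm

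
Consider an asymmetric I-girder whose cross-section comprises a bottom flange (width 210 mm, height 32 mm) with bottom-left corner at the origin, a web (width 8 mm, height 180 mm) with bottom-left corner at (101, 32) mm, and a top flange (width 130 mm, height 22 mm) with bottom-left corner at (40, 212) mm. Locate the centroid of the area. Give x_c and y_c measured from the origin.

bottom flange: A = 210 × 32 = 6720.00, centroid at (105.00, 16.00).
web: A = 8 × 180 = 1440.00, centroid at (105.00, 122.00).
top flange: A = 130 × 22 = 2860.00, centroid at (105.00, 223.00).
ΣA = 11020.00 mm², ΣAx_c = 1157100.00 mm³, ΣAy_c = 920980.00 mm³.
x_c = 1157100.00/11020.00 = 105.00 mm; y_c = 920980.00/11020.00 = 83.57 mm.

x_c = 105.00 mm, y_c = 83.57 mm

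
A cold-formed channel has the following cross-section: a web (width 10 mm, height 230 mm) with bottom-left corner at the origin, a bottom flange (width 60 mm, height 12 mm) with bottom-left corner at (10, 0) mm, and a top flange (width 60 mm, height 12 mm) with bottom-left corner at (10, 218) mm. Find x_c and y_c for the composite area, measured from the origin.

x_c = 18.48 mm, y_c = 115.00 mm

Part | A | x̄ᵢ | ȳᵢ | A·x̄ᵢ | A·ȳᵢ
web | 2300.00 | 5.00 | 115.00 | 11500.00 | 264500.00
bottom flange | 720.00 | 40.00 | 6.00 | 28800.00 | 4320.00
top flange | 720.00 | 40.00 | 224.00 | 28800.00 | 161280.00
Σ | 3740.00 |  |  | 69100.00 | 430100.00
x_c = 69100.00 / 3740.00 = 18.48 mm
y_c = 430100.00 / 3740.00 = 115.00 mm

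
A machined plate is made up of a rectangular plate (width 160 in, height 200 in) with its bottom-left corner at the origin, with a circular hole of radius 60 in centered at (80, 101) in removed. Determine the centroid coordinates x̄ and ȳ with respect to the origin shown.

plate: A = 160 × 200 = 32000.00, centroid at (80.00, 100.00).
hole: A = −π·60² = -11309.73, centroid at (80.00, 101.00).
ΣA = 20690.27 in²
ΣAx̄ = (32000.00)(80.00) + (-11309.73)(80.00) = 1655221.32 in³
ΣAȳ = (32000.00)(100.00) + (-11309.73)(101.00) = 2057716.91 in³
x̄ = 1655221.32 / 20690.27 = 80.00 in
ȳ = 2057716.91 / 20690.27 = 99.45 in

x̄ = 80.00 in, ȳ = 99.45 in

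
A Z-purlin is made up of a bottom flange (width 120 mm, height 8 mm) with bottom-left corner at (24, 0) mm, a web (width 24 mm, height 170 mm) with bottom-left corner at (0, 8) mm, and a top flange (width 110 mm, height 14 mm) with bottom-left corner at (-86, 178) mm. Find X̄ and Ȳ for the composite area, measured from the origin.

X̄ = 12.44 mm, Ȳ = 101.55 mm

Part | A | x̄ᵢ | ȳᵢ | A·x̄ᵢ | A·ȳᵢ
bottom flange | 960.00 | 84.00 | 4.00 | 80640.00 | 3840.00
web | 4080.00 | 12.00 | 93.00 | 48960.00 | 379440.00
top flange | 1540.00 | -31.00 | 185.00 | -47740.00 | 284900.00
Σ | 6580.00 |  |  | 81860.00 | 668180.00
X̄ = 81860.00 / 6580.00 = 12.44 mm
Ȳ = 668180.00 / 6580.00 = 101.55 mm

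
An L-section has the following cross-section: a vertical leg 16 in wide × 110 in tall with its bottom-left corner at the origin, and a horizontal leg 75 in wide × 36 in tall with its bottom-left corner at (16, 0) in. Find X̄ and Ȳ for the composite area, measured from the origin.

Part | A | x̄ᵢ | ȳᵢ | A·x̄ᵢ | A·ȳᵢ
vertical leg | 1760.00 | 8.00 | 55.00 | 14080.00 | 96800.00
horizontal leg | 2700.00 | 53.50 | 18.00 | 144450.00 | 48600.00
Σ | 4460.00 |  |  | 158530.00 | 145400.00
X̄ = 158530.00 / 4460.00 = 35.54 in
Ȳ = 145400.00 / 4460.00 = 32.60 in

X̄ = 35.54 in, Ȳ = 32.60 in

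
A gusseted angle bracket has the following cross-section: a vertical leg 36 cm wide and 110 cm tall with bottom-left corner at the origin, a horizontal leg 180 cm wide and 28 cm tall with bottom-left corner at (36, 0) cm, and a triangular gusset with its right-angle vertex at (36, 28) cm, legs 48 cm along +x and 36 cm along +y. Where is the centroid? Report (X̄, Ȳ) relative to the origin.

X̄ = 76.16 cm, Ȳ = 32.74 cm

vertical leg: A = 36 × 110 = 3960.00, centroid at (18.00, 55.00).
horizontal leg: A = 180 × 28 = 5040.00, centroid at (126.00, 14.00).
gusset: A = ½·48·36 = 864.00, centroid at (52.00, 40.00).
ΣA = 9864.00 cm²
ΣAX̄ = (3960.00)(18.00) + (5040.00)(126.00) + (864.00)(52.00) = 751248.00 cm³
ΣAȲ = (3960.00)(55.00) + (5040.00)(14.00) + (864.00)(40.00) = 322920.00 cm³
X̄ = 751248.00 / 9864.00 = 76.16 cm
Ȳ = 322920.00 / 9864.00 = 32.74 cm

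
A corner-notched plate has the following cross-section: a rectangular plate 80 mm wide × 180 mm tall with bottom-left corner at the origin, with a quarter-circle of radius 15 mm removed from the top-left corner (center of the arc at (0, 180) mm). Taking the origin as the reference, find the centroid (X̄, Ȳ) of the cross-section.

X̄ = 40.42 mm, Ȳ = 88.96 mm

Part | A | x̄ᵢ | ȳᵢ | A·x̄ᵢ | A·ȳᵢ
plate | 14400.00 | 40.00 | 90.00 | 576000.00 | 1296000.00
removed quarter-circle | -176.71 | 6.37 | 173.63 | -1125.00 | -30683.63
Σ | 14223.29 |  |  | 574875.00 | 1265316.37
X̄ = 574875.00 / 14223.29 = 40.42 mm
Ȳ = 1265316.37 / 14223.29 = 88.96 mm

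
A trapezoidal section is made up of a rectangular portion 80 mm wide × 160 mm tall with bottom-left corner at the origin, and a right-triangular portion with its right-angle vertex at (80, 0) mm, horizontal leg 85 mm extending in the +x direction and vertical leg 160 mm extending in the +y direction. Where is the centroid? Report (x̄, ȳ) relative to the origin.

x̄ = 63.71 mm, ȳ = 70.75 mm

rectangular portion: A = 80 × 160 = 12800.00, centroid at (40.00, 80.00).
triangular portion: A = ½·85·160 = 6800.00, centroid at (108.33, 53.33).
ΣA = 19600.00 mm², ΣAx̄ = 1248666.67 mm³, ΣAȳ = 1386666.67 mm³.
x̄ = 1248666.67/19600.00 = 63.71 mm; ȳ = 1386666.67/19600.00 = 70.75 mm.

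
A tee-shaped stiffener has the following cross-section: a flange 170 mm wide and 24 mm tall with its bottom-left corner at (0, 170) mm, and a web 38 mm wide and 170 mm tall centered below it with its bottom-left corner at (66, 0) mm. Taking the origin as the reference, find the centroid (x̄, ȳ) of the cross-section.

x̄ = 85.00 mm, ȳ = 122.55 mm

web: A = 38 × 170 = 6460.00, centroid at (85.00, 85.00).
flange: A = 170 × 24 = 4080.00, centroid at (85.00, 182.00).
ΣA = 10540.00 mm², ΣAx̄ = 895900.00 mm³, ΣAȳ = 1291660.00 mm³.
x̄ = 895900.00/10540.00 = 85.00 mm; ȳ = 1291660.00/10540.00 = 122.55 mm.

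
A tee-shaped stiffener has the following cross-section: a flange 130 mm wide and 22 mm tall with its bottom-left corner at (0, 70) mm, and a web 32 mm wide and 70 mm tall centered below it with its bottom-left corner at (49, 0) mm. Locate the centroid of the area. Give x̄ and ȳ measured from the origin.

x̄ = 65.00 mm, ȳ = 60.80 mm

Part | A | x̄ᵢ | ȳᵢ | A·x̄ᵢ | A·ȳᵢ
web | 2240.00 | 65.00 | 35.00 | 145600.00 | 78400.00
flange | 2860.00 | 65.00 | 81.00 | 185900.00 | 231660.00
Σ | 5100.00 |  |  | 331500.00 | 310060.00
x̄ = 331500.00 / 5100.00 = 65.00 mm
ȳ = 310060.00 / 5100.00 = 60.80 mm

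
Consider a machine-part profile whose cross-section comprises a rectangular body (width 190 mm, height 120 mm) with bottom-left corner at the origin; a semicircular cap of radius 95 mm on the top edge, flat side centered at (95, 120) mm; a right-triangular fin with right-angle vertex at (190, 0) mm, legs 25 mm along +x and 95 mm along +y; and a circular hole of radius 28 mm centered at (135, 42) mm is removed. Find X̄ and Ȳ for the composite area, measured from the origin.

X̄ = 95.68 mm, Ȳ = 100.14 mm

rectangular body: A = 190 × 120 = 22800.00, centroid at (95.00, 60.00).
semicircular top: A = ½π·95² = 14176.44, centroid at (95.00, 160.32).
triangular fin: A = ½·25·95 = 1187.50, centroid at (198.33, 31.67).
hole: A = −π·28² = -2463.01, centroid at (135.00, 42.00).
ΣA = 35700.93 mm², ΣAX̄ = 3415776.17 mm³, ΣAȲ = 3574913.56 mm³.
X̄ = 3415776.17/35700.93 = 95.68 mm; Ȳ = 3574913.56/35700.93 = 100.14 mm.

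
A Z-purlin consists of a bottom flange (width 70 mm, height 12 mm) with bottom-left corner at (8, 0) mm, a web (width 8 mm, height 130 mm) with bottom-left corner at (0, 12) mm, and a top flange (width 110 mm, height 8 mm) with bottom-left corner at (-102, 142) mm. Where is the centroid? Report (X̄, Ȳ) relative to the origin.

X̄ = -0.39 mm, Ȳ = 77.39 mm

Part | A | x̄ᵢ | ȳᵢ | A·x̄ᵢ | A·ȳᵢ
bottom flange | 840.00 | 43.00 | 6.00 | 36120.00 | 5040.00
web | 1040.00 | 4.00 | 77.00 | 4160.00 | 80080.00
top flange | 880.00 | -47.00 | 146.00 | -41360.00 | 128480.00
Σ | 2760.00 |  |  | -1080.00 | 213600.00
X̄ = -1080.00 / 2760.00 = -0.39 mm
Ȳ = 213600.00 / 2760.00 = 77.39 mm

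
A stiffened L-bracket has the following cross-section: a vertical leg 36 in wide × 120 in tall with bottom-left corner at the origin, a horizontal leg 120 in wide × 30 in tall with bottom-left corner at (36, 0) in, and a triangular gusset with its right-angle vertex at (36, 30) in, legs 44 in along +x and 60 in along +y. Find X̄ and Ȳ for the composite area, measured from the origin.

Part | A | x̄ᵢ | ȳᵢ | A·x̄ᵢ | A·ȳᵢ
vertical leg | 4320.00 | 18.00 | 60.00 | 77760.00 | 259200.00
horizontal leg | 3600.00 | 96.00 | 15.00 | 345600.00 | 54000.00
gusset | 1320.00 | 50.67 | 50.00 | 66880.00 | 66000.00
Σ | 9240.00 |  |  | 490240.00 | 379200.00
X̄ = 490240.00 / 9240.00 = 53.06 in
Ȳ = 379200.00 / 9240.00 = 41.04 in

X̄ = 53.06 in, Ȳ = 41.04 in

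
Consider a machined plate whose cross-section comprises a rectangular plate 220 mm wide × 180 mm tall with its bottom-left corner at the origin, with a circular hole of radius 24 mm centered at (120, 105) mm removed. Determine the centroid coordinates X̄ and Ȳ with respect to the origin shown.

plate: A = 220 × 180 = 39600.00, centroid at (110.00, 90.00).
hole: A = −π·24² = -1809.56, centroid at (120.00, 105.00).
ΣA = 37790.44 mm²
ΣAX̄ = (39600.00)(110.00) + (-1809.56)(120.00) = 4138853.12 mm³
ΣAȲ = (39600.00)(90.00) + (-1809.56)(105.00) = 3373996.48 mm³
X̄ = 4138853.12 / 37790.44 = 109.52 mm
Ȳ = 3373996.48 / 37790.44 = 89.28 mm

X̄ = 109.52 mm, Ȳ = 89.28 mm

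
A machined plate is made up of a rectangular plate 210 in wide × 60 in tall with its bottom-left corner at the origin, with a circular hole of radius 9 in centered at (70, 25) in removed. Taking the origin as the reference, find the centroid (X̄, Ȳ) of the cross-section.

Part | A | x̄ᵢ | ȳᵢ | A·x̄ᵢ | A·ȳᵢ
plate | 12600.00 | 105.00 | 30.00 | 1323000.00 | 378000.00
hole | -254.47 | 70.00 | 25.00 | -17812.83 | -6361.73
Σ | 12345.53 |  |  | 1305187.17 | 371638.27
X̄ = 1305187.17 / 12345.53 = 105.72 in
Ȳ = 371638.27 / 12345.53 = 30.10 in

X̄ = 105.72 in, Ȳ = 30.10 in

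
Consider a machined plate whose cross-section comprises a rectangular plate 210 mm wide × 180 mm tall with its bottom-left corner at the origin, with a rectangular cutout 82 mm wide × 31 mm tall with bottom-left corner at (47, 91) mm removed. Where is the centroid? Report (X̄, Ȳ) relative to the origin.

X̄ = 106.23 mm, Ȳ = 88.81 mm

Part | A | x̄ᵢ | ȳᵢ | A·x̄ᵢ | A·ȳᵢ
plate | 37800.00 | 105.00 | 90.00 | 3969000.00 | 3402000.00
hole | -2542.00 | 88.00 | 106.50 | -223696.00 | -270723.00
Σ | 35258.00 |  |  | 3745304.00 | 3131277.00
X̄ = 3745304.00 / 35258.00 = 106.23 mm
Ȳ = 3131277.00 / 35258.00 = 88.81 mm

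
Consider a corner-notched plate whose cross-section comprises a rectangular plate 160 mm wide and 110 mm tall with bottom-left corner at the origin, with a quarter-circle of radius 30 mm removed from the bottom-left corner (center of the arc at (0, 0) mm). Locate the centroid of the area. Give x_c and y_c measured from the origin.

plate: A = 160 × 110 = 17600.00, centroid at (80.00, 55.00).
removed quarter-circle: A = −¼π·30² = -706.86, centroid at (12.73, 12.73).
ΣA = 16893.14 mm², ΣAx_c = 1399000.00 mm³, ΣAy_c = 959000.00 mm³.
x_c = 1399000.00/16893.14 = 82.81 mm; y_c = 959000.00/16893.14 = 56.77 mm.

x_c = 82.81 mm, y_c = 56.77 mm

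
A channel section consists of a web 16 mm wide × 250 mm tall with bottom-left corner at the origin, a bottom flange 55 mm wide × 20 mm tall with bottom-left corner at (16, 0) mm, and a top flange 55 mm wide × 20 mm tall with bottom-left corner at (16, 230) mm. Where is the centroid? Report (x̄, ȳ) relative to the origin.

Part | A | x̄ᵢ | ȳᵢ | A·x̄ᵢ | A·ȳᵢ
web | 4000.00 | 8.00 | 125.00 | 32000.00 | 500000.00
bottom flange | 1100.00 | 43.50 | 10.00 | 47850.00 | 11000.00
top flange | 1100.00 | 43.50 | 240.00 | 47850.00 | 264000.00
Σ | 6200.00 |  |  | 127700.00 | 775000.00
x̄ = 127700.00 / 6200.00 = 20.60 mm
ȳ = 775000.00 / 6200.00 = 125.00 mm

x̄ = 20.60 mm, ȳ = 125.00 mm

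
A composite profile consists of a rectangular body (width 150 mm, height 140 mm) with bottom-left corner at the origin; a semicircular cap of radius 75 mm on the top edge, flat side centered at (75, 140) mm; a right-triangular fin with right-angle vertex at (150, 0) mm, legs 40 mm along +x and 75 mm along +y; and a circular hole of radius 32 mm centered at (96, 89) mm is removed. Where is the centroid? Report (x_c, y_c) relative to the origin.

Part | A | x̄ᵢ | ȳᵢ | A·x̄ᵢ | A·ȳᵢ
rectangular body | 21000.00 | 75.00 | 70.00 | 1575000.00 | 1470000.00
semicircular top | 8835.73 | 75.00 | 171.83 | 662679.70 | 1518252.11
triangular fin | 1500.00 | 163.33 | 25.00 | 245000.00 | 37500.00
hole | -3216.99 | 96.00 | 89.00 | -308831.12 | -286312.19
Σ | 28118.74 |  |  | 2173848.58 | 2739439.92
x_c = 2173848.58 / 28118.74 = 77.31 mm
y_c = 2739439.92 / 28118.74 = 97.42 mm

x_c = 77.31 mm, y_c = 97.42 mm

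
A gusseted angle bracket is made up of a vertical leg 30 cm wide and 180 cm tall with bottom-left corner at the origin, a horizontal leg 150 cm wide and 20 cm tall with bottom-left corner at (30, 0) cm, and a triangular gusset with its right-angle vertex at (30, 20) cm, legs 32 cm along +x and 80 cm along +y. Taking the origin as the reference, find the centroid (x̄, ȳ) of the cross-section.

x̄ = 46.29 cm, ȳ = 59.48 cm

vertical leg: A = 30 × 180 = 5400.00, centroid at (15.00, 90.00).
horizontal leg: A = 150 × 20 = 3000.00, centroid at (105.00, 10.00).
gusset: A = ½·32·80 = 1280.00, centroid at (40.67, 46.67).
ΣA = 9680.00 cm²
ΣAx̄ = (5400.00)(15.00) + (3000.00)(105.00) + (1280.00)(40.67) = 448053.33 cm³
ΣAȳ = (5400.00)(90.00) + (3000.00)(10.00) + (1280.00)(46.67) = 575733.33 cm³
x̄ = 448053.33 / 9680.00 = 46.29 cm
ȳ = 575733.33 / 9680.00 = 59.48 cm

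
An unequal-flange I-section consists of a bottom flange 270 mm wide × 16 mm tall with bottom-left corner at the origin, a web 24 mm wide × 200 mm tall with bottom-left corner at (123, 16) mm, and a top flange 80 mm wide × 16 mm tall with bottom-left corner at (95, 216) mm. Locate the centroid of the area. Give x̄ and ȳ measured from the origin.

bottom flange: A = 270 × 16 = 4320.00, centroid at (135.00, 8.00).
web: A = 24 × 200 = 4800.00, centroid at (135.00, 116.00).
top flange: A = 80 × 16 = 1280.00, centroid at (135.00, 224.00).
ΣA = 10400.00 mm², ΣAx̄ = 1404000.00 mm³, ΣAȳ = 878080.00 mm³.
x̄ = 1404000.00/10400.00 = 135.00 mm; ȳ = 878080.00/10400.00 = 84.43 mm.

x̄ = 135.00 mm, ȳ = 84.43 mm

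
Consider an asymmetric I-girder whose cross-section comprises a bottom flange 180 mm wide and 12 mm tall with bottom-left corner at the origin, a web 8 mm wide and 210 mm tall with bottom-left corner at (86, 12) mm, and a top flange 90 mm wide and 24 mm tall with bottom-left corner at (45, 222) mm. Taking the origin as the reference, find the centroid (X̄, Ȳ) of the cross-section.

X̄ = 90.00 mm, Ȳ = 119.16 mm

bottom flange: A = 180 × 12 = 2160.00, centroid at (90.00, 6.00).
web: A = 8 × 210 = 1680.00, centroid at (90.00, 117.00).
top flange: A = 90 × 24 = 2160.00, centroid at (90.00, 234.00).
ΣA = 6000.00 mm²
ΣAX̄ = (2160.00)(90.00) + (1680.00)(90.00) + (2160.00)(90.00) = 540000.00 mm³
ΣAȲ = (2160.00)(6.00) + (1680.00)(117.00) + (2160.00)(234.00) = 714960.00 mm³
X̄ = 540000.00 / 6000.00 = 90.00 mm
Ȳ = 714960.00 / 6000.00 = 119.16 mm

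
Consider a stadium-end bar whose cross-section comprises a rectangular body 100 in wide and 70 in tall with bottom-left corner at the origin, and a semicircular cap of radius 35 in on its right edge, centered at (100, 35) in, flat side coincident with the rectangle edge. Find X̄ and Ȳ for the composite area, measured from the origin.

X̄ = 63.98 in, Ȳ = 35.00 in

Part | A | x̄ᵢ | ȳᵢ | A·x̄ᵢ | A·ȳᵢ
rectangular body | 7000.00 | 50.00 | 35.00 | 350000.00 | 245000.00
semicircular end | 1924.23 | 114.85 | 35.00 | 221005.88 | 67347.89
Σ | 8924.23 |  |  | 571005.88 | 312347.89
X̄ = 571005.88 / 8924.23 = 63.98 in
Ȳ = 312347.89 / 8924.23 = 35.00 in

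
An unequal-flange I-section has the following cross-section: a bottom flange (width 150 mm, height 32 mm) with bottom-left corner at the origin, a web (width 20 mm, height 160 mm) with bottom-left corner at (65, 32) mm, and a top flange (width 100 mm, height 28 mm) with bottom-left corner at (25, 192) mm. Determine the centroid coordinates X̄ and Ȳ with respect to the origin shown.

X̄ = 75.00 mm, Ȳ = 93.70 mm

bottom flange: A = 150 × 32 = 4800.00, centroid at (75.00, 16.00).
web: A = 20 × 160 = 3200.00, centroid at (75.00, 112.00).
top flange: A = 100 × 28 = 2800.00, centroid at (75.00, 206.00).
ΣA = 10800.00 mm²
ΣAX̄ = (4800.00)(75.00) + (3200.00)(75.00) + (2800.00)(75.00) = 810000.00 mm³
ΣAȲ = (4800.00)(16.00) + (3200.00)(112.00) + (2800.00)(206.00) = 1012000.00 mm³
X̄ = 810000.00 / 10800.00 = 75.00 mm
Ȳ = 1012000.00 / 10800.00 = 93.70 mm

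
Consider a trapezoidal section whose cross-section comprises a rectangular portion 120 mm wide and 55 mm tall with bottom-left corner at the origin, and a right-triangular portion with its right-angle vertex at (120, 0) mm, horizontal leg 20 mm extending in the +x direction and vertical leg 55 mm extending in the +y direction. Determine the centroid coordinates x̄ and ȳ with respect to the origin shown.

Part | A | x̄ᵢ | ȳᵢ | A·x̄ᵢ | A·ȳᵢ
rectangular portion | 6600.00 | 60.00 | 27.50 | 396000.00 | 181500.00
triangular portion | 550.00 | 126.67 | 18.33 | 69666.67 | 10083.33
Σ | 7150.00 |  |  | 465666.67 | 191583.33
x̄ = 465666.67 / 7150.00 = 65.13 mm
ȳ = 191583.33 / 7150.00 = 26.79 mm

x̄ = 65.13 mm, ȳ = 26.79 mm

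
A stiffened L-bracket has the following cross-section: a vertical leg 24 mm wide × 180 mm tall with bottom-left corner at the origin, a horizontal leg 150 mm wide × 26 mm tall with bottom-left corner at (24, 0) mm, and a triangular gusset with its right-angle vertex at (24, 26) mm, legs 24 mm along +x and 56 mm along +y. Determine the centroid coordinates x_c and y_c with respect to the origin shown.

x_c = 51.67 mm, y_c = 52.80 mm

vertical leg: A = 24 × 180 = 4320.00, centroid at (12.00, 90.00).
horizontal leg: A = 150 × 26 = 3900.00, centroid at (99.00, 13.00).
gusset: A = ½·24·56 = 672.00, centroid at (32.00, 44.67).
ΣA = 8892.00 mm², ΣAx_c = 459444.00 mm³, ΣAy_c = 469516.00 mm³.
x_c = 459444.00/8892.00 = 51.67 mm; y_c = 469516.00/8892.00 = 52.80 mm.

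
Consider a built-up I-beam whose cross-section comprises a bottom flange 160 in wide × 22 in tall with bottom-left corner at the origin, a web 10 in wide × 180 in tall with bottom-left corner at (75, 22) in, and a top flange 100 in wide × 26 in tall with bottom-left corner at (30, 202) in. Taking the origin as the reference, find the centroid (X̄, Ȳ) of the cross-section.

X̄ = 80.00 in, Ȳ = 100.92 in

bottom flange: A = 160 × 22 = 3520.00, centroid at (80.00, 11.00).
web: A = 10 × 180 = 1800.00, centroid at (80.00, 112.00).
top flange: A = 100 × 26 = 2600.00, centroid at (80.00, 215.00).
ΣA = 7920.00 in²
ΣAX̄ = (3520.00)(80.00) + (1800.00)(80.00) + (2600.00)(80.00) = 633600.00 in³
ΣAȲ = (3520.00)(11.00) + (1800.00)(112.00) + (2600.00)(215.00) = 799320.00 in³
X̄ = 633600.00 / 7920.00 = 80.00 in
Ȳ = 799320.00 / 7920.00 = 100.92 in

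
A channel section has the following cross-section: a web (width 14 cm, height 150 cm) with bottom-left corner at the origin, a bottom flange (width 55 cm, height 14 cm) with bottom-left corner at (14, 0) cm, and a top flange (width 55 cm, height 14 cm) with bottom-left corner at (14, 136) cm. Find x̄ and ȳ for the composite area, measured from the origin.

Part | A | x̄ᵢ | ȳᵢ | A·x̄ᵢ | A·ȳᵢ
web | 2100.00 | 7.00 | 75.00 | 14700.00 | 157500.00
bottom flange | 770.00 | 41.50 | 7.00 | 31955.00 | 5390.00
top flange | 770.00 | 41.50 | 143.00 | 31955.00 | 110110.00
Σ | 3640.00 |  |  | 78610.00 | 273000.00
x̄ = 78610.00 / 3640.00 = 21.60 cm
ȳ = 273000.00 / 3640.00 = 75.00 cm

x̄ = 21.60 cm, ȳ = 75.00 cm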